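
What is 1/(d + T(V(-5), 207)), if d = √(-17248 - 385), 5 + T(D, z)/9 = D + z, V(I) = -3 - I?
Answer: 1836/3388529 - I*√17633/3388529 ≈ 0.00054183 - 3.9188e-5*I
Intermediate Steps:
T(D, z) = -45 + 9*D + 9*z (T(D, z) = -45 + 9*(D + z) = -45 + (9*D + 9*z) = -45 + 9*D + 9*z)
d = I*√17633 (d = √(-17633) = I*√17633 ≈ 132.79*I)
1/(d + T(V(-5), 207)) = 1/(I*√17633 + (-45 + 9*(-3 - 1*(-5)) + 9*207)) = 1/(I*√17633 + (-45 + 9*(-3 + 5) + 1863)) = 1/(I*√17633 + (-45 + 9*2 + 1863)) = 1/(I*√17633 + (-45 + 18 + 1863)) = 1/(I*√17633 + 1836) = 1/(1836 + I*√17633)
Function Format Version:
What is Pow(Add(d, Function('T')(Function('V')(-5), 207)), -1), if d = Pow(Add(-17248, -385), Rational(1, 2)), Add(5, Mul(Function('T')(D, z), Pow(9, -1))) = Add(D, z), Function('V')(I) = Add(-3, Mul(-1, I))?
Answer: Add(Rational(1836, 3388529), Mul(Rational(-1, 3388529), I, Pow(17633, Rational(1, 2)))) ≈ Add(0.00054183, Mul(-3.9188e-5, I))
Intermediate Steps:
Function('T')(D, z) = Add(-45, Mul(9, D), Mul(9, z)) (Function('T')(D, z) = Add(-45, Mul(9, Add(D, z))) = Add(-45, Add(Mul(9, D), Mul(9, z))) = Add(-45, Mul(9, D), Mul(9, z)))
d = Mul(I, Pow(17633, Rational(1, 2))) (d = Pow(-17633, Rational(1, 2)) = Mul(I, Pow(17633, Rational(1, 2))) ≈ Mul(132.79, I))
Pow(Add(d, Function('T')(Function('V')(-5), 207)), -1) = Pow(Add(Mul(I, Pow(17633, Rational(1, 2))), Add(-45, Mul(9, Add(-3, Mul(-1, -5))), Mul(9, 207))), -1) = Pow(Add(Mul(I, Pow(17633, Rational(1, 2))), Add(-45, Mul(9, Add(-3, 5)), 1863)), -1) = Pow(Add(Mul(I, Pow(17633, Rational(1, 2))), Add(-45, Mul(9, 2), 1863)), -1) = Pow(Add(Mul(I, Pow(17633, Rational(1, 2))), Add(-45, 18, 1863)), -1) = Pow(Add(Mul(I, Pow(17633, Rational(1, 2))), 1836), -1) = Pow(Add(1836, Mul(I, Pow(17633, Rational(1, 2)))), -1)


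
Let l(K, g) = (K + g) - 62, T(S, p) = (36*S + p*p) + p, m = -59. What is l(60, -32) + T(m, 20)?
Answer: -1738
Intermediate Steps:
T(S, p) = p + p² + 36*S (T(S, p) = (36*S + p²) + p = (p² + 36*S) + p = p + p² + 36*S)
l(K, g) = -62 + K + g
l(60, -32) + T(m, 20) = (-62 + 60 - 32) + (20 + 20² + 36*(-59)) = -34 + (20 + 400 - 2124) = -34 - 1704 = -1738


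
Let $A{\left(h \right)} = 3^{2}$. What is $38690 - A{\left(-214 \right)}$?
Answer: $38681$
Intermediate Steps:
$A{\left(h \right)} = 9$
$38690 - A{\left(-214 \right)} = 38690 - 9 = 38681$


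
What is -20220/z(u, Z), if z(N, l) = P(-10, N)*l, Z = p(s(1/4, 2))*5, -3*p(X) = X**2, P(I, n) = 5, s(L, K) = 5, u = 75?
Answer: 12132/125 ≈ 97.056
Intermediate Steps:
p(X) = -X**2/3
Z = -125/3 (Z = -1/3*5**2*5 = -1/3*25*5 = -25/3*5 = -125/3 ≈ -41.667)
z(N, l) = 5*l
-20220/z(u, Z) = -20220/(5*(-125/3)) = -20220/(-625/3) = -20220*(-3/625) = 12132/125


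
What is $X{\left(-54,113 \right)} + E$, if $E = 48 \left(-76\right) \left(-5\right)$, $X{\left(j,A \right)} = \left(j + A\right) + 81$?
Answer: $18380$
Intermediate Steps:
$X{\left(j,A \right)} = 81 + A + j$ ($X{\left(j,A \right)} = \left(A + j\right) + 81 = 81 + A + j$)
$E = 18240$ ($E = \left(-3648\right) \left(-5\right) = 18240$)
$X{\left(-54,113 \right)} + E = \left(81 + 113 - 54\right) + 18240 = 140 + 18240 = 18380$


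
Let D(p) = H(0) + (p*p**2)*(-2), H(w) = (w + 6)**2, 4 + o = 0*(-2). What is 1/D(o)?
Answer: 1/164 ≈ 0.0060976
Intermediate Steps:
o = -4 (o = -4 + 0*(-2) = -4 + 0 = -4)
H(w) = (6 + w)**2
D(p) = 36 - 2*p**3 (D(p) = (6 + 0)**2 + (p*p**2)*(-2) = 6**2 + p**3*(-2) = 36 - 2*p**3)
1/D(o) = 1/(36 - 2*(-4)**3) = 1/(36 - 2*(-64)) = 1/(36 + 128) = 1/164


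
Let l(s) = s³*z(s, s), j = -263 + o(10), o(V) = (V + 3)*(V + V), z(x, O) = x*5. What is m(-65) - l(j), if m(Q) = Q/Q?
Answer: -404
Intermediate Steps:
z(x, O) = 5*x
m(Q) = 1
o(V) = 2*V*(3 + V) (o(V) = (3 + V)*(2*V) = 2*V*(3 + V))
j = -3 (j = -263 + 2*10*(3 + 10) = -263 + 2*10*13 = -263 + 260 = -3)
l(s) = 5*s⁴ (l(s) = s³*(5*s) = 5*s⁴)
m(-65) - l(j) = 1 - 5*(-3)⁴ = 1 - 5*81 = 1 - 1*405 = 1 - 405 = -404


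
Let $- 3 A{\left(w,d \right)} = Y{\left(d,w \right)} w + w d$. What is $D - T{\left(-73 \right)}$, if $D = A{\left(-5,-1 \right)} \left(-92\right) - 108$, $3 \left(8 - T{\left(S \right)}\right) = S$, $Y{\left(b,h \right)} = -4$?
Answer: $\frac{1879}{3} \approx 626.33$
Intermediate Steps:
$T{\left(S \right)} = 8 - \frac{S}{3}$
$A{\left(w,d \right)} = \frac{4 w}{3} - \frac{d w}{3}$ ($A{\left(w,d \right)} = - \frac{- 4 w + w d}{3} = - \frac{- 4 w + d w}{3} = \frac{4 w}{3} - \frac{d w}{3}$)
$D = \frac{1976}{3}$ ($D = \frac{1}{3} \left(-5\right) \left(4 - -1\right) \left(-92\right) - 108 = \frac{1}{3} \left(-5\right) \left(4 + 1\right) \left(-92\right) - 108 = \frac{1}{3} \left(-5\right) 5 \left(-92\right) - 108 = \left(- \frac{25}{3}\right) \left(-92\right) - 108 = \frac{2300}{3} - 108 = \frac{1976}{3} \approx 658.67$)
$D - T{\left(-73 \right)} = \frac{1976}{3} - \left(8 - - \frac{73}{3}\right) = \frac{1976}{3} - \left(8 + \frac{73}{3}\right) = \frac{1976}{3} - \frac{97}{3} = \frac{1879}{3}$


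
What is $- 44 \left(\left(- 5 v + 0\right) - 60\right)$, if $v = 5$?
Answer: $3740$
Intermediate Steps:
$- 44 \left(\left(- 5 v + 0\right) - 60\right) = - 44 \left(\left(\left(-5\right) 5 + 0\right) - 60\right) = - 44 \left(\left(-25 + 0\right) - 60\right) = - 44 \left(-25 - 60\right) = \left(-44\right) \left(-85\right) = 3740$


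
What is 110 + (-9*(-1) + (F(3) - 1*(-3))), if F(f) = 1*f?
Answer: 125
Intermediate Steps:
F(f) = f
110 + (-9*(-1) + (F(3) - 1*(-3))) = 110 + (-9*(-1) + (3 - 1*(-3))) = 110 + (9 + (3 + 3)) = 110 + (9 + 6) = 110 + 15 = 125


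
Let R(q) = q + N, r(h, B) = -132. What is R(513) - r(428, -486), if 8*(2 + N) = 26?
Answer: 2585/4 ≈ 646.25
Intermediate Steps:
N = 5/4 (N = -2 + (1/8)*26 = -2 + 13/4 = 5/4 ≈ 1.2500)
R(q) = 5/4 + q (R(q) = q + 5/4 = 5/4 + q)
R(513) - r(428, -486) = (5/4 + 513) - 1*(-132) = 2057/4 + 132 = 2585/4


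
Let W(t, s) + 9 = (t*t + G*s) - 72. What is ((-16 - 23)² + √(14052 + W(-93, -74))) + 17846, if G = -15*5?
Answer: 19367 + 3*√3130 ≈ 19535.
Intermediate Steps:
G = -75
W(t, s) = -81 + t² - 75*s (W(t, s) = -9 + ((t*t - 75*s) - 72) = -9 + ((t² - 75*s) - 72) = -9 + (-72 + t² - 75*s) = -81 + t² - 75*s)
((-16 - 23)² + √(14052 + W(-93, -74))) + 17846 = ((-16 - 23)² + √(14052 + (-81 + (-93)² - 75*(-74)))) + 17846 = ((-39)² + √(14052 + (-81 + 8649 + 5550))) + 17846 = (1521 + √(14052 + 14118)) + 17846 = (1521 + √28170) + 17846 = (1521 + 3*√3130) + 17846 = 19367 + 3*√3130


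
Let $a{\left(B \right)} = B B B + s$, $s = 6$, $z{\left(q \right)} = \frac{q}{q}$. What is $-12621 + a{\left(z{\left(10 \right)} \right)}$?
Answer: $-12614$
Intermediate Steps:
$z{\left(q \right)} = 1$
$a{\left(B \right)} = 6 + B^{3}$ ($a{\left(B \right)} = B B B + 6 = B B^{2} + 6 = B^{3} + 6 = 6 + B^{3}$)
$-12621 + a{\left(z{\left(10 \right)} \right)} = -12621 + \left(6 + 1^{3}\right) = -12621 + \left(6 + 1\right) = -12621 + 7 = -12614$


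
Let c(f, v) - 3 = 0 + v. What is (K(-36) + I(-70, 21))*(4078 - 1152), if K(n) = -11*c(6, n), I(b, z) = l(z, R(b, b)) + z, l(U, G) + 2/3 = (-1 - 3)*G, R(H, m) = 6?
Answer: 3154228/3 ≈ 1.0514e+6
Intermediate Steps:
c(f, v) = 3 + v (c(f, v) = 3 + (0 + v) = 3 + v)
l(U, G) = -2/3 - 4*G (l(U, G) = -2/3 + (-1 - 3)*G = -2/3 - 4*G)
I(b, z) = -74/3 + z (I(b, z) = (-2/3 - 4*6) + z = (-2/3 - 24) + z = -74/3 + z)
K(n) = -33 - 11*n (K(n) = -11*(3 + n) = -33 - 11*n)
(K(-36) + I(-70, 21))*(4078 - 1152) = ((-33 - 11*(-36)) + (-74/3 + 21))*(4078 - 1152) = ((-33 + 396) - 11/3)*2926 = (363 - 11/3)*2926 = (1078/3)*2926 = 3154228/3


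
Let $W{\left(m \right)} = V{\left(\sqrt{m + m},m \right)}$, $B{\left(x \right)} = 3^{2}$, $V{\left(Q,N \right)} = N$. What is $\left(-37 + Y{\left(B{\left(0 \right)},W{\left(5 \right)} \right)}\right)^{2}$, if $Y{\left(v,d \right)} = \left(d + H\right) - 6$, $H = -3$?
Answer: $1681$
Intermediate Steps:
$B{\left(x \right)} = 9$
$W{\left(m \right)} = m$
$Y{\left(v,d \right)} = -9 + d$ ($Y{\left(v,d \right)} = \left(d - 3\right) - 6 = \left(-3 + d\right) - 6 = -9 + d$)
$\left(-37 + Y{\left(B{\left(0 \right)},W{\left(5 \right)} \right)}\right)^{2} = \left(-37 + \left(-9 + 5\right)\right)^{2} = \left(-37 - 4\right)^{2} = \left(-41\right)^{2} = 1681$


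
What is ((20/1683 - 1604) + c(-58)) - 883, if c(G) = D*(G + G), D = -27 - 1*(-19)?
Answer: -2623777/1683 ≈ -1559.0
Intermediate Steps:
D = -8 (D = -27 + 19 = -8)
c(G) = -16*G (c(G) = -8*(G + G) = -16*G)
((20/1683 - 1604) + c(-58)) - 883 = ((20/1683 - 1604) - 16*(-58)) - 883 = ((20*(1/1683) - 1604) + 928) - 883 = ((20/1683 - 1604) + 928) - 883 = (-2699512/1683 + 928) - 883 = -1137688/1683 - 883 = -2623777/1683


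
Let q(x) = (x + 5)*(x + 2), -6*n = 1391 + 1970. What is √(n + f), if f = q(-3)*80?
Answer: I*√25926/6 ≈ 26.836*I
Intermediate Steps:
n = -3361/6 (n = -(1391 + 1970)/6 = -⅙*3361 = -3361/6 ≈ -560.17)
q(x) = (2 + x)*(5 + x) (q(x) = (5 + x)*(2 + x) = (2 + x)*(5 + x))
f = -160 (f = (10 + (-3)² + 7*(-3))*80 = (10 + 9 - 21)*80 = -2*80 = -160)
√(n + f) = √(-3361/6 - 160) = √(-4321/6) = I*√25926/6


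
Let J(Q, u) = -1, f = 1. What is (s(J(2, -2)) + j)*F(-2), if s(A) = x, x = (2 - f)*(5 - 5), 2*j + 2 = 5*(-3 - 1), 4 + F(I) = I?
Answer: 66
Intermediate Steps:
F(I) = -4 + I
j = -11 (j = -1 + (5*(-3 - 1))/2 = -1 + (5*(-4))/2 = -1 + (½)*(-20) = -1 - 10 = -11)
x = 0 (x = (2 - 1*1)*(5 - 5) = (2 - 1)*0 = 1*0 = 0)
s(A) = 0
(s(J(2, -2)) + j)*F(-2) = (0 - 11)*(-4 - 2) = -11*(-6) = 66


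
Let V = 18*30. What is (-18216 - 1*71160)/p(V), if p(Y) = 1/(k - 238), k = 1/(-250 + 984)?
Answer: 7806591408/367 ≈ 2.1271e+7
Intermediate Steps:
k = 1/734 ≈ 0.0013624
V = 540
p(Y) = -734/174691 (p(Y) = 1/(1/734 - 238) = 1/(-174691/734) = -734/174691)
(-18216 - 1*71160)/p(V) = (-18216 - 1*71160)/(-734/174691) = (-18216 - 71160)*(-174691/734) = -89376*(-174691/734) = 7806591408/367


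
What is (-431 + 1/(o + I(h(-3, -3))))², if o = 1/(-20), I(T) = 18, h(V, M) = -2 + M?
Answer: 23934874681/128881 ≈ 1.8571e+5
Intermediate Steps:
o = -1/20 ≈ -0.050000
(-431 + 1/(o + I(h(-3, -3))))² = (-431 + 1/(-1/20 + 18))² = (-431 + 1/(359/20))² = (-431 + 20/359)² = (-154709/359)² = 23934874681/128881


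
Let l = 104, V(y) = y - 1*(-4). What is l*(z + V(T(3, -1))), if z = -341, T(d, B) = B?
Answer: -35152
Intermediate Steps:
V(y) = 4 + y (V(y) = y + 4 = 4 + y)
l*(z + V(T(3, -1))) = 104*(-341 + (4 - 1)) = 104*(-341 + 3) = 104*(-338) = -35152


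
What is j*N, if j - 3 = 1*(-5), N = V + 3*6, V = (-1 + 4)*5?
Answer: -66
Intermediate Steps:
V = 15 (V = 3*5 = 15)
N = 33 (N = 15 + 3*6 = 15 + 18 = 33)
j = -2 (j = 3 + 1*(-5) = 3 - 5 = -2)
j*N = -2*33 = -66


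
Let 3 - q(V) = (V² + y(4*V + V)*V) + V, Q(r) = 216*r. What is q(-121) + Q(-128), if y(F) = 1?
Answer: -42044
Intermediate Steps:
q(V) = 3 - V² - 2*V (q(V) = 3 - ((V² + 1*V) + V) = 3 - ((V² + V) + V) = 3 - ((V + V²) + V) = 3 - (V² + 2*V) = 3 + (-V² - 2*V) = 3 - V² - 2*V)
q(-121) + Q(-128) = (3 - 1*(-121)² - 2*(-121)) + 216*(-128) = (3 - 1*14641 + 242) - 27648 = (3 - 14641 + 242) - 27648 = -14396 - 27648 = -42044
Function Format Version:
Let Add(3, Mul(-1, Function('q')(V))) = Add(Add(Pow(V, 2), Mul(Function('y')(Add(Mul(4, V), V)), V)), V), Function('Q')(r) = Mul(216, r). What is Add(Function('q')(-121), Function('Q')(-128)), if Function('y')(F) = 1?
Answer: -42044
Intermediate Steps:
Function('q')(V) = Add(3, Mul(-1, Pow(V, 2)), Mul(-2, V)) (Function('q')(V) = Add(3, Mul(-1, Add(Add(Pow(V, 2), Mul(1, V)), V))) = Add(3, Mul(-1, Add(Add(Pow(V, 2), V), V))) = Add(3, Mul(-1, Add(Add(V, Pow(V, 2)), V))) = Add(3, Mul(-1, Add(Pow(V, 2), Mul(2, V)))) = Add(3, Add(Mul(-1, Pow(V, 2)), Mul(-2, V))) = Add(3, Mul(-1, Pow(V, 2)), Mul(-2, V)))
Add(Function('q')(-121), Function('Q')(-128)) = Add(Add(3, Mul(-1, Pow(-121, 2)), Mul(-2, -121)), Mul(216, -128)) = Add(Add(3, Mul(-1, 14641), 242), -27648) = Add(Add(3, -14641, 242), -27648) = Add(-14396, -27648) = -42044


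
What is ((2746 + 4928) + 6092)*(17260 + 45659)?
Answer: 866142954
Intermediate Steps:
((2746 + 4928) + 6092)*(17260 + 45659) = (7674 + 6092)*62919 = 13766*62919 = 866142954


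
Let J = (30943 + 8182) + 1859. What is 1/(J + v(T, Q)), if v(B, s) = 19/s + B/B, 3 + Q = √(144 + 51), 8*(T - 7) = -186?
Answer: 7623267/312441933779 - 19*√195/312441933779 ≈ 2.4398e-5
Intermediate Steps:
T = -65/4 (T = 7 + (⅛)*(-186) = 7 - 93/4 = -65/4 ≈ -16.250)
J = 40984 (J = 39125 + 1859 = 40984)
Q = -3 + √195 (Q = -3 + √(144 + 51) = -3 + √195 ≈ 10.964)
v(B, s) = 1 + 19/s (v(B, s) = 19/s + 1 = 1 + 19/s)
1/(J + v(T, Q)) = 1/(40984 + (19 + (-3 + √195))/(-3 + √195)) = 1/(40984 + (16 + √195)/(-3 + √195))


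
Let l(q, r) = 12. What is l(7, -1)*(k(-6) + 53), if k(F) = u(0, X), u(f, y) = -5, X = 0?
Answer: 576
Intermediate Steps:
k(F) = -5
l(7, -1)*(k(-6) + 53) = 12*(-5 + 53) = 12*48 = 576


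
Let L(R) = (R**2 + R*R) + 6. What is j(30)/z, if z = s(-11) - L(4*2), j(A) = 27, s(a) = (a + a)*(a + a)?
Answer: 27/350 ≈ 0.077143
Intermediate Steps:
s(a) = 4*a**2 (s(a) = (2*a)*(2*a) = 4*a**2)
L(R) = 6 + 2*R**2 (L(R) = (R**2 + R**2) + 6 = 2*R**2 + 6 = 6 + 2*R**2)
z = 350 (z = 4*(-11)**2 - (6 + 2*(4*2)**2) = 4*121 - (6 + 2*8**2) = 484 - (6 + 2*64) = 484 - (6 + 128) = 484 - 1*134 = 484 - 134 = 350)
j(30)/z = 27/350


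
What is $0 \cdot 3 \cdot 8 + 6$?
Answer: $6$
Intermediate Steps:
$0 \cdot 3 \cdot 8 + 6 = 0 \cdot 8 + 6 = 0 + 6 = 6$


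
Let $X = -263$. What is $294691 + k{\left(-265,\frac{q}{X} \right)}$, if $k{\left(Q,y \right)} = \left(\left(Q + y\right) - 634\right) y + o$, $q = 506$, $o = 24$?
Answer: $\frac{20505034993}{69169} \approx 2.9645 \cdot 10^{5}$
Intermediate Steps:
$k{\left(Q,y \right)} = 24 + y \left(-634 + Q + y\right)$ ($k{\left(Q,y \right)} = \left(\left(Q + y\right) - 634\right) y + 24 = \left(-634 + Q + y\right) y + 24 = y \left(-634 + Q + y\right) + 24 = 24 + y \left(-634 + Q + y\right)$)
$294691 + k{\left(-265,\frac{q}{X} \right)} = 294691 + \left(24 + \left(\frac{506}{-263}\right)^{2} - 634 \frac{506}{-263} - 265 \frac{506}{-263}\right) = 294691 + \left(24 + \left(506 \left(- \frac{1}{263}\right)\right)^{2} - 634 \cdot 506 \left(- \frac{1}{263}\right) - 265 \cdot 506 \left(- \frac{1}{263}\right)\right) = 294691 + \left(24 + \left(- \frac{506}{263}\right)^{2} - - \frac{320804}{263} - - \frac{134090}{263}\right) = 294691 + \left(24 + \frac{256036}{69169} + \frac{320804}{263} + \frac{134090}{263}\right) = 294691 + \frac{121553214}{69169} = \frac{20505034993}{69169}$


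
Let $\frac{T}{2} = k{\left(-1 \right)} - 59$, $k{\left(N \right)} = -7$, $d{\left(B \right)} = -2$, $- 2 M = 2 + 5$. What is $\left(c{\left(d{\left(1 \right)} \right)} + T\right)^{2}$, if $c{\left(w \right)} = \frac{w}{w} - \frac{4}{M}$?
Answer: $\frac{826281}{49} \approx 16863.0$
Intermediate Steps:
$M = - \frac{7}{2}$ ($M = - \frac{2 + 5}{2} = \left(- \frac{1}{2}\right) 7 = - \frac{7}{2} \approx -3.5$)
$c{\left(w \right)} = \frac{15}{7}$ ($c{\left(w \right)} = \frac{w}{w} - \frac{4}{- \frac{7}{2}} = 1 - - \frac{8}{7} = 1 + \frac{8}{7} = \frac{15}{7}$)
$T = -132$ ($T = 2 \left(-7 - 59\right) = 2 \left(-66\right) = -132$)
$\left(c{\left(d{\left(1 \right)} \right)} + T\right)^{2} = \left(\frac{15}{7} - 132\right)^{2} = \left(- \frac{909}{7}\right)^{2} = \frac{826281}{49}$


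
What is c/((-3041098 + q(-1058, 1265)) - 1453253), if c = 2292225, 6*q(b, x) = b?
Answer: -6876675/13483582 ≈ -0.51000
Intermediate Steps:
q(b, x) = b/6
c/((-3041098 + q(-1058, 1265)) - 1453253) = 2292225/((-3041098 + (⅙)*(-1058)) - 1453253) = 2292225/((-3041098 - 529/3) - 1453253) = 2292225/(-9123823/3 - 1453253) = 2292225/(-13483582/3) = 2292225*(-3/13483582) = -6876675/13483582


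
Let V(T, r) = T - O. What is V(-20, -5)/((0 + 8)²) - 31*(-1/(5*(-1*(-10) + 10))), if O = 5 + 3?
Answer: -51/400 ≈ -0.12750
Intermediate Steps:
O = 8
V(T, r) = -8 + T (V(T, r) = T - 1*8 = T - 8 = -8 + T)
V(-20, -5)/((0 + 8)²) - 31*(-1/(5*(-1*(-10) + 10))) = (-8 - 20)/((0 + 8)²) - 31*(-1/(5*(-1*(-10) + 10))) = -28/(8²) - 31*(-1/(5*(10 + 10))) = -28/64 - 31/(20*(-5)) = -28*1/64 - 31/(-100) = -7/16 - 31*(-1/100) = -7/16 + 31/100 = -51/400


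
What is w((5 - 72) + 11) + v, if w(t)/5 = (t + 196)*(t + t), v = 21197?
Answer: -57203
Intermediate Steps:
w(t) = 10*t*(196 + t) (w(t) = 5*((t + 196)*(t + t)) = 5*((196 + t)*(2*t)) = 5*(2*t*(196 + t)) = 10*t*(196 + t))
w((5 - 72) + 11) + v = 10*((5 - 72) + 11)*(196 + ((5 - 72) + 11)) + 21197 = 10*(-67 + 11)*(196 + (-67 + 11)) + 21197 = 10*(-56)*(196 - 56) + 21197 = 10*(-56)*140 + 21197 = -78400 + 21197 = -57203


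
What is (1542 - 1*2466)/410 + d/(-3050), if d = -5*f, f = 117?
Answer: -51567/25010 ≈ -2.0619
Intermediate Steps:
d = -585 (d = -5*117 = -585)
(1542 - 1*2466)/410 + d/(-3050) = (1542 - 1*2466)/410 - 585/(-3050) = (1542 - 2466)*(1/410) - 585*(-1/3050) = -924*1/410 + 117/610 = -462/205 + 117/610 = -51567/25010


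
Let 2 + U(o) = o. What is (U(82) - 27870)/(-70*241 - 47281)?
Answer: 27790/64151 ≈ 0.43320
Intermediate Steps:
U(o) = -2 + o
(U(82) - 27870)/(-70*241 - 47281) = ((-2 + 82) - 27870)/(-70*241 - 47281) = (80 - 27870)/(-16870 - 47281) = -27790/(-64151) = -27790*(-1/64151) = 27790/64151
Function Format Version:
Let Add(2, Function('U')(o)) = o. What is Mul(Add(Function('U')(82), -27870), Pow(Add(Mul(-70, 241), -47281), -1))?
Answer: Rational(27790, 64151) ≈ 0.43320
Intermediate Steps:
Function('U')(o) = Add(-2, o)
Mul(Add(Function('U')(82), -27870), Pow(Add(Mul(-70, 241), -47281), -1)) = Mul(Add(Add(-2, 82), -27870), Pow(Add(Mul(-70, 241), -47281), -1)) = Mul(Add(80, -27870), Pow(Add(-16870, -47281), -1)) = Mul(-27790, Pow(-64151, -1)) = Mul(-27790, Rational(-1, 64151)) = Rational(27790, 64151)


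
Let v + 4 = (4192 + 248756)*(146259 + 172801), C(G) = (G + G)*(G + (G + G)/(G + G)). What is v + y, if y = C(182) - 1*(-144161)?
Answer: 80705799649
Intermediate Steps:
C(G) = 2*G*(1 + G) (C(G) = (2*G)*(G + (2*G)/((2*G))) = (2*G)*(G + (2*G)*(1/(2*G))) = (2*G)*(G + 1) = (2*G)*(1 + G) = 2*G*(1 + G))
y = 210773 (y = 2*182*(1 + 182) - 1*(-144161) = 2*182*183 + 144161 = 66612 + 144161 = 210773)
v = 80705588876 (v = -4 + (4192 + 248756)*(146259 + 172801) = -4 + 252948*319060 = -4 + 80705588880 = 80705588876)
v + y = 80705588876 + 210773 = 80705799649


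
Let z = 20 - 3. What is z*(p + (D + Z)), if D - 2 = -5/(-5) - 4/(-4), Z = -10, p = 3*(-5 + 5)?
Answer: -102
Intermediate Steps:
z = 17
p = 0 (p = 3*0 = 0)
D = 4 (D = 2 + (-5/(-5) - 4/(-4)) = 2 + (-5*(-1/5) - 4*(-1/4)) = 2 + (1 + 1) = 2 + 2 = 4)
z*(p + (D + Z)) = 17*(0 + (4 - 10)) = 17*(0 - 6) = 17*(-6) = -102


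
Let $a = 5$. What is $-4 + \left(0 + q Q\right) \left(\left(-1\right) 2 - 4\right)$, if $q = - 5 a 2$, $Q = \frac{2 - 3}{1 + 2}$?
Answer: $-104$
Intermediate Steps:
$Q = - \frac{1}{3} \approx -0.33333$
$q = -50$ ($q = \left(-5\right) 5 \cdot 2 = \left(-25\right) 2 = -50$)
$-4 + \left(0 + q Q\right) \left(\left(-1\right) 2 - 4\right) = -4 + \left(0 - - \frac{50}{3}\right) \left(\left(-1\right) 2 - 4\right) = -4 + \left(0 + \frac{50}{3}\right) \left(-2 - 4\right) = -4 + \frac{50}{3} \left(-6\right) = -4 - 100 = -104$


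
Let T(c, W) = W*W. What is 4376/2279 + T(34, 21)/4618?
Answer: 21213407/10524422 ≈ 2.0156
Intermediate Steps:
T(c, W) = W²
4376/2279 + T(34, 21)/4618 = 4376/2279 + 21²/4618 = 4376*(1/2279) + 441*(1/4618) = 4376/2279 + 441/4618 = 21213407/10524422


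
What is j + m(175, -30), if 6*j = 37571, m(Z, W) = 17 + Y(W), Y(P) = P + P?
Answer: 37313/6 ≈ 6218.8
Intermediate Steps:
Y(P) = 2*P
m(Z, W) = 17 + 2*W
j = 37571/6 (j = (⅙)*37571 = 37571/6 ≈ 6261.8)
j + m(175, -30) = 37571/6 + (17 + 2*(-30)) = 37571/6 + (17 - 60) = 37571/6 - 43 = 37313/6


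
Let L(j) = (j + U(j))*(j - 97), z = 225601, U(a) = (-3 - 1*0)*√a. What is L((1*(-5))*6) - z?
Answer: -221791 + 381*I*√30 ≈ -2.2179e+5 + 2086.8*I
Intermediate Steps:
U(a) = -3*√a (U(a) = (-3 + 0)*√a = -3*√a)
L(j) = (-97 + j)*(j - 3*√j) (L(j) = (j - 3*√j)*(j - 97) = (j - 3*√j)*(-97 + j) = (-97 + j)*(j - 3*√j))
L((1*(-5))*6) - z = (((1*(-5))*6)² - 97*1*(-5)*6 - 3*6*√6*(-5*I*√5) + 291*√((1*(-5))*6)) - 1*225601 = ((-5*6)² - (-485)*6 - 3*(-30*I*√30) + 291*√(-5*6)) - 225601 = ((-30)² - 97*(-30) - (-90)*I*√30 + 291*√(-30)) - 225601 = (900 + 2910 - (-90)*I*√30 + 291*(I*√30)) - 225601 = (900 + 2910 + 90*I*√30 + 291*I*√30) - 225601 = (3810 + 381*I*√30) - 225601 = -221791 + 381*I*√30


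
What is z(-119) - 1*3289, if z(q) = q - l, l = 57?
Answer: -3465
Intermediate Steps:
z(q) = -57 + q (z(q) = q - 1*57 = q - 57 = -57 + q)
z(-119) - 1*3289 = (-57 - 119) - 1*3289 = -176 - 3289 = -3465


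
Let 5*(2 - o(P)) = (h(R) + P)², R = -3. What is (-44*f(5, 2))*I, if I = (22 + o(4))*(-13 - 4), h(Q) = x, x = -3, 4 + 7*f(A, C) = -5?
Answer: -114444/5 ≈ -22889.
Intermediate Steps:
f(A, C) = -9/7 (f(A, C) = -4/7 + (⅐)*(-5) = -4/7 - 5/7 = -9/7)
h(Q) = -3
o(P) = 2 - (-3 + P)²/5
I = -2023/5 (I = (22 + (2 - (-3 + 4)²/5))*(-13 - 4) = (22 + (2 - ⅕*1²))*(-17) = (22 + (2 - ⅕*1))*(-17) = (22 + (2 - ⅕))*(-17) = (22 + 9/5)*(-17) = (119/5)*(-17) = -2023/5 ≈ -404.60)
(-44*f(5, 2))*I = -44*(-9/7)*(-2023/5) = (396/7)*(-2023/5) = -114444/5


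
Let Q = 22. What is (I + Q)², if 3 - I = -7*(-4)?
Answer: 9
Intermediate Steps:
I = -25 (I = 3 - (-7)*(-4) = 3 - 1*28 = 3 - 28 = -25)
(I + Q)² = (-25 + 22)² = (-3)² = 9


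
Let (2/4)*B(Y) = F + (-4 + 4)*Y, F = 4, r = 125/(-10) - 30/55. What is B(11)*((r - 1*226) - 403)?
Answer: -56500/11 ≈ -5136.4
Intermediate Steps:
r = -287/22 (r = 125*(-1/10) - 30*1/55 = -25/2 - 6/11 = -287/22 ≈ -13.045)
B(Y) = 8 (B(Y) = 2*(4 + (-4 + 4)*Y) = 2*(4 + 0*Y) = 2*(4 + 0) = 2*4 = 8)
B(11)*((r - 1*226) - 403) = 8*((-287/22 - 1*226) - 403) = 8*((-287/22 - 226) - 403) = 8*(-5259/22 - 403) = 8*(-14125/22) = -56500/11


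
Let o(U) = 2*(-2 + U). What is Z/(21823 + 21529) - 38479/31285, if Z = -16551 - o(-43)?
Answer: -2183123993/1356267320 ≈ -1.6097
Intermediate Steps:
o(U) = -4 + 2*U
Z = -16461 (Z = -16551 - (-4 + 2*(-43)) = -16551 - (-4 - 86) = -16551 - 1*(-90) = -16551 + 90 = -16461)
Z/(21823 + 21529) - 38479/31285 = -16461/(21823 + 21529) - 38479/31285 = -16461/43352 - 38479*1/31285 = -16461*1/43352 - 38479/31285 = -16461/43352 - 38479/31285 = -2183123993/1356267320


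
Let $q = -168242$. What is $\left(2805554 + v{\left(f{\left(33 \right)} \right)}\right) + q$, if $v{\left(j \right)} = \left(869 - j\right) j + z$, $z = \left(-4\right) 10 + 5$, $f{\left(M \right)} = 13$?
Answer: $2648405$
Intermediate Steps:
$z = -35$ ($z = -40 + 5 = -35$)
$v{\left(j \right)} = -35 + j \left(869 - j\right)$ ($v{\left(j \right)} = \left(869 - j\right) j - 35 = j \left(869 - j\right) - 35 = -35 + j \left(869 - j\right)$)
$\left(2805554 + v{\left(f{\left(33 \right)} \right)}\right) + q = \left(2805554 - -11093\right) - 168242 = \left(2805554 + 11093\right) - 168242 = 2816647 - 168242 = 2648405$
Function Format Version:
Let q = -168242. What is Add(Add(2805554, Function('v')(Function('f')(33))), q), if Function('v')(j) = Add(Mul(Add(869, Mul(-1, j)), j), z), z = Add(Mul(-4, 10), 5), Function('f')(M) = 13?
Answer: 2648405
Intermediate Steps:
z = -35 (z = Add(-40, 5) = -35)
Function('v')(j) = Add(-35, Mul(j, Add(869, Mul(-1, j)))) (Function('v')(j) = Add(Mul(Add(869, Mul(-1, j)), j), -35) = Add(Mul(j, Add(869, Mul(-1, j))), -35) = Add(-35, Mul(j, Add(869, Mul(-1, j)))))
Add(Add(2805554, Function('v')(Function('f')(33))), q) = Add(Add(2805554, Add(-35, Mul(-1, Pow(13, 2)), Mul(869, 13))), -168242) = Add(Add(2805554, Add(-35, Mul(-1, 169), 11297)), -168242) = Add(Add(2805554, Add(-35, -169, 11297)), -168242) = Add(Add(2805554, 11093), -168242) = Add(2816647, -168242) = 2648405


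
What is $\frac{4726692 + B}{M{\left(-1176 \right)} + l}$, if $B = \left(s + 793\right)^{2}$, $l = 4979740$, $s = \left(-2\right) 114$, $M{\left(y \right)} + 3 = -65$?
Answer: $\frac{5045917}{4979672} \approx 1.0133$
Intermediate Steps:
$M{\left(y \right)} = -68$ ($M{\left(y \right)} = -3 - 65 = -68$)
$s = -228$
$B = 319225$ ($B = \left(-228 + 793\right)^{2} = 565^{2} = 319225$)
$\frac{4726692 + B}{M{\left(-1176 \right)} + l} = \frac{4726692 + 319225}{-68 + 4979740} = \frac{5045917}{4979672}$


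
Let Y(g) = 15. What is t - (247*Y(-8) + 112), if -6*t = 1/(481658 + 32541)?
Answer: -11776185499/3085194 ≈ -3817.0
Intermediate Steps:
t = -1/3085194 (t = -1/(6*(481658 + 32541)) = -⅙/514199 = -⅙*1/514199 = -1/3085194 ≈ -3.2413e-7)
t - (247*Y(-8) + 112) = -1/3085194 - (247*15 + 112) = -1/3085194 - (3705 + 112) = -1/3085194 - 1*3817 = -1/3085194 - 3817 = -11776185499/3085194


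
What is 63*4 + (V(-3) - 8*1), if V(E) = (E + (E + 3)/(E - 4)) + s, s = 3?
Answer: 244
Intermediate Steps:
V(E) = 3 + E + (3 + E)/(-4 + E) (V(E) = (E + (E + 3)/(E - 4)) + 3 = (E + (3 + E)/(-4 + E)) + 3 = 3 + E + (3 + E)/(-4 + E))
63*4 + (V(-3) - 8*1) = 63*4 + ((-9 + (-3)²)/(-4 - 3) - 8*1) = 252 + ((-9 + 9)/(-7) - 8) = 252 + (-⅐*0 - 8) = 252 + (0 - 8) = 252 - 8 = 244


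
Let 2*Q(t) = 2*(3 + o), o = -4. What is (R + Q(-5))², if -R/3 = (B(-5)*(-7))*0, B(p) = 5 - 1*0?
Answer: 1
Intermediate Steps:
B(p) = 5 (B(p) = 5 + 0 = 5)
Q(t) = -1 (Q(t) = (2*(3 - 4))/2 = (2*(-1))/2 = (½)*(-2) = -1)
R = 0 (R = -3*5*(-7)*0 = -(-105)*0 = -3*0 = 0)
(R + Q(-5))² = (0 - 1)² = (-1)² = 1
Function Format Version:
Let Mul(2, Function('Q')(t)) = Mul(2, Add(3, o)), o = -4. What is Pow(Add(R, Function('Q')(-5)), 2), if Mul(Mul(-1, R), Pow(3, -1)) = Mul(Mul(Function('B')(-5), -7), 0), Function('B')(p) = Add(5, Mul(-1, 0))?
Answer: 1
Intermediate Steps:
Function('B')(p) = 5 (Function('B')(p) = Add(5, 0) = 5)
Function('Q')(t) = -1 (Function('Q')(t) = Mul(Rational(1, 2), Mul(2, Add(3, -4))) = Mul(Rational(1, 2), Mul(2, -1)) = Mul(Rational(1, 2), -2) = -1)
R = 0 (R = Mul(-3, Mul(Mul(5, -7), 0)) = Mul(-3, Mul(-35, 0)) = Mul(-3, 0) = 0)
Pow(Add(R, Function('Q')(-5)), 2) = Pow(Add(0, -1), 2) = Pow(-1, 2) = 1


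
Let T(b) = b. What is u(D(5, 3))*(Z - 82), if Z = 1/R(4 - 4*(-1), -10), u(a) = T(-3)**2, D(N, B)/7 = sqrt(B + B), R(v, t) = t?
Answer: -7389/10 ≈ -738.90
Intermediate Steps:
D(N, B) = 7*sqrt(2)*sqrt(B) (D(N, B) = 7*sqrt(B + B) = 7*sqrt(2*B) = 7*(sqrt(2)*sqrt(B)) = 7*sqrt(2)*sqrt(B))
u(a) = 9 (u(a) = (-3)**2 = 9)
Z = -1/10 (Z = 1/(-10) = -1/10 ≈ -0.10000)
u(D(5, 3))*(Z - 82) = 9*(-1/10 - 82) = 9*(-821/10) = -7389/10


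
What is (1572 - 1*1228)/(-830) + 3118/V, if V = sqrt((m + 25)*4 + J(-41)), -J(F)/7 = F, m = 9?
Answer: -172/415 + 3118*sqrt(47)/141 ≈ 151.19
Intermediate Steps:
J(F) = -7*F
V = 3*sqrt(47) (V = sqrt((9 + 25)*4 - 7*(-41)) = sqrt(34*4 + 287) = sqrt(136 + 287) = sqrt(423) = 3*sqrt(47) ≈ 20.567)
(1572 - 1*1228)/(-830) + 3118/V = (1572 - 1*1228)/(-830) + 3118/((3*sqrt(47))) = (1572 - 1228)*(-1/830) + 3118*(sqrt(47)/141) = 344*(-1/830) + 3118*sqrt(47)/141 = -172/415 + 3118*sqrt(47)/141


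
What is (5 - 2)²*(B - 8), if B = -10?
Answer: -162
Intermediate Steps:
(5 - 2)²*(B - 8) = (5 - 2)²*(-10 - 8) = 3²*(-18) = 9*(-18) = -162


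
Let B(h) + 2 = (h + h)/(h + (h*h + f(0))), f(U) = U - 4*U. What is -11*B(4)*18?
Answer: 1584/5 ≈ 316.80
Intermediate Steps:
f(U) = -3*U
B(h) = -2 + 2*h/(h + h²) (B(h) = -2 + (h + h)/(h + (h*h - 3*0)) = -2 + (2*h)/(h + (h² + 0)) = -2 + (2*h)/(h + h²) = -2 + 2*h/(h + h²))
-11*B(4)*18 = -(-22)*4/(1 + 4)*18 = -(-22)*4/5*18 = -11*(-8/5)*18 = (88/5)*18 = 1584/5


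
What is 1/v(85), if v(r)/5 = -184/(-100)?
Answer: 5/46 ≈ 0.10870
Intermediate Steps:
v(r) = 46/5 (v(r) = 5*(-184/(-100)) = 5*(-184*(-1/100)) = 5*(46/25) = 46/5)
1/v(85) = 1/(46/5) = 5/46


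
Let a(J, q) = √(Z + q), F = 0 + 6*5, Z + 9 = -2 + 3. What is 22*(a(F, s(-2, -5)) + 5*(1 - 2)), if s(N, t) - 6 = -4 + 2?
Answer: -110 + 44*I ≈ -110.0 + 44.0*I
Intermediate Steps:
Z = -8 (Z = -9 + (-2 + 3) = -9 + 1 = -8)
F = 30 (F = 0 + 30 = 30)
s(N, t) = 4 (s(N, t) = 6 + (-4 + 2) = 6 - 2 = 4)
a(J, q) = √(-8 + q)
22*(a(F, s(-2, -5)) + 5*(1 - 2)) = 22*(√(-8 + 4) + 5*(1 - 2)) = 22*(√(-4) + 5*(-1)) = 22*(2*I - 5) = 22*(-5 + 2*I) = -110 + 44*I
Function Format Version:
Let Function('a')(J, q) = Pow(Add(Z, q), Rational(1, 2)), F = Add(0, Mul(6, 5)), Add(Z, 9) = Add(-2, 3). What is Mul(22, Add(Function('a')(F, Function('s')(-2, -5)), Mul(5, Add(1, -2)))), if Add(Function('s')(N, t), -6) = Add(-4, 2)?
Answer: Add(-110, Mul(44, I)) ≈ Add(-110.00, Mul(44.000, I))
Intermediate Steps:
Z = -8 (Z = Add(-9, Add(-2, 3)) = Add(-9, 1) = -8)
F = 30 (F = Add(0, 30) = 30)
Function('s')(N, t) = 4 (Function('s')(N, t) = Add(6, Add(-4, 2)) = Add(6, -2) = 4)
Function('a')(J, q) = Pow(Add(-8, q), Rational(1, 2))
Mul(22, Add(Function('a')(F, Function('s')(-2, -5)), Mul(5, Add(1, -2)))) = Mul(22, Add(Pow(Add(-8, 4), Rational(1, 2)), Mul(5, Add(1, -2)))) = Mul(22, Add(Pow(-4, Rational(1, 2)), Mul(5, -1))) = Mul(22, Add(Mul(2, I), -5)) = Mul(22, Add(-5, Mul(2, I))) = Add(-110, Mul(44, I))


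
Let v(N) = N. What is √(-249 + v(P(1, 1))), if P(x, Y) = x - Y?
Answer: I*√249 ≈ 15.78*I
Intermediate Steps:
√(-249 + v(P(1, 1))) = √(-249 + (1 - 1*1)) = √(-249 + (1 - 1)) = √(-249 + 0) = √(-249) = I*√249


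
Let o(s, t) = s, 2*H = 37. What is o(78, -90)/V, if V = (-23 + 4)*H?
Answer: -156/703 ≈ -0.22191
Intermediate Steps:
H = 37/2 (H = (½)*37 = 37/2 ≈ 18.500)
V = -703/2 (V = (-23 + 4)*(37/2) = -19*37/2 = -703/2 ≈ -351.50)
o(78, -90)/V = 78/(-703/2) = 78*(-2/703) = -156/703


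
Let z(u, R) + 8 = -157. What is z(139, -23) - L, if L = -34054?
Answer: 33889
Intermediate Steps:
z(u, R) = -165 (z(u, R) = -8 - 157 = -165)
z(139, -23) - L = -165 - 1*(-34054) = -165 + 34054 = 33889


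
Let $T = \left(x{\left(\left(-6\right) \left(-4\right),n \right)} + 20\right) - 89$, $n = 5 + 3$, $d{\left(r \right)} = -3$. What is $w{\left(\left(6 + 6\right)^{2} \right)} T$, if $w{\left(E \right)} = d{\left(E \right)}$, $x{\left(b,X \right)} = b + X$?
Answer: $111$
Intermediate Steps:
$n = 8$
$x{\left(b,X \right)} = X + b$
$w{\left(E \right)} = -3$
$T = -37$ ($T = \left(\left(8 - -24\right) + 20\right) - 89 = \left(\left(8 + 24\right) + 20\right) - 89 = \left(32 + 20\right) - 89 = 52 - 89 = -37$)
$w{\left(\left(6 + 6\right)^{2} \right)} T = \left(-3\right) \left(-37\right) = 111$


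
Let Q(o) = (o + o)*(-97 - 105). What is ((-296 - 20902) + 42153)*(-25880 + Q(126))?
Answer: -1609008720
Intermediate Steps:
Q(o) = -404*o (Q(o) = (2*o)*(-202) = -404*o)
((-296 - 20902) + 42153)*(-25880 + Q(126)) = ((-296 - 20902) + 42153)*(-25880 - 404*126) = (-21198 + 42153)*(-25880 - 50904) = 20955*(-76784) = -1609008720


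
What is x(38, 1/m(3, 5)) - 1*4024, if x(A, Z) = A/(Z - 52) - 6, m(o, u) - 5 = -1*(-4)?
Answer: -1882352/467 ≈ -4030.7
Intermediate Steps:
m(o, u) = 9 (m(o, u) = 5 - 1*(-4) = 5 + 4 = 9)
x(A, Z) = -6 + A/(-52 + Z) (x(A, Z) = A/(-52 + Z) - 6 = -6 + A/(-52 + Z))
x(38, 1/m(3, 5)) - 1*4024 = (312 + 38 - 6/9)/(-52 + 1/9) - 1*4024 = (312 + 38 - 6*⅑)/(-52 + ⅑) - 4024 = (312 + 38 - ⅔)/(-467/9) - 4024 = -9/467*1048/3 - 4024 = -3144/467 - 4024 = -1882352/467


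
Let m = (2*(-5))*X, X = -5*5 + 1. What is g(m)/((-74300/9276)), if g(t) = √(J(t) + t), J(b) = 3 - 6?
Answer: -2319*√237/18575 ≈ -1.9220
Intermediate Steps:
J(b) = -3
X = -24 (X = -25 + 1 = -24)
m = 240 (m = (2*(-5))*(-24) = -10*(-24) = 240)
g(t) = √(-3 + t)
g(m)/((-74300/9276)) = √(-3 + 240)/((-74300/9276)) = √237/((-74300*1/9276)) = √237/(-18575/2319) = √237*(-2319/18575) = -2319*√237/18575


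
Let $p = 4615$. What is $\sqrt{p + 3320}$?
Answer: $23 \sqrt{15} \approx 89.079$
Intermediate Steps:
$\sqrt{p + 3320} = \sqrt{4615 + 3320} = \sqrt{7935} = 23 \sqrt{15}$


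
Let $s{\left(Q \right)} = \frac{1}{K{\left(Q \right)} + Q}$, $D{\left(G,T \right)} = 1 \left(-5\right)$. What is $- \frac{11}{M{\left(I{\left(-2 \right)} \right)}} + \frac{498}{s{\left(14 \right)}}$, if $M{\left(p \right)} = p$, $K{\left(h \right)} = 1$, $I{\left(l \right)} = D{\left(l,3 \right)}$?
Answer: $\frac{37361}{5} \approx 7472.2$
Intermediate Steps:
$D{\left(G,T \right)} = -5$
$I{\left(l \right)} = -5$
$s{\left(Q \right)} = \frac{1}{1 + Q}$
$- \frac{11}{M{\left(I{\left(-2 \right)} \right)}} + \frac{498}{s{\left(14 \right)}} = - \frac{11}{-5} + \frac{498}{\frac{1}{1 + 14}} = \left(-11\right) \left(- \frac{1}{5}\right) + \frac{498}{\frac{1}{15}} = \frac{11}{5} + 498 \frac{1}{\frac{1}{15}} = \frac{11}{5} + 498 \cdot 15 = \frac{11}{5} + 7470 = \frac{37361}{5}$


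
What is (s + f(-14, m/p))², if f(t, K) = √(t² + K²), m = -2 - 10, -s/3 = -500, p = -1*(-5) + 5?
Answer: 56254936/25 + 1200*√1234 ≈ 2.2924e+6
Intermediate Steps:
p = 10 (p = 5 + 5 = 10)
s = 1500 (s = -3*(-500) = 1500)
m = -12
f(t, K) = √(K² + t²)
(s + f(-14, m/p))² = (1500 + √((-12/10)² + (-14)²))² = (1500 + √((-12*⅒)² + 196))² = (1500 + √((-6/5)² + 196))² = (1500 + √(36/25 + 196))² = (1500 + √(4936/25))² = (1500 + 2*√1234/5)²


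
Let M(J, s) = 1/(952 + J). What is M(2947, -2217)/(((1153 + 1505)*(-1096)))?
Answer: -1/11358442032 ≈ -8.8040e-11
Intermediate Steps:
M(2947, -2217)/(((1153 + 1505)*(-1096))) = 1/((952 + 2947)*(((1153 + 1505)*(-1096)))) = 1/(3899*((2658*(-1096)))) = (1/3899)/(-2913168) = (1/3899)*(-1/2913168) = -1/11358442032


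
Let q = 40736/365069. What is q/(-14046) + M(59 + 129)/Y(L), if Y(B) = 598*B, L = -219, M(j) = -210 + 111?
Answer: 83718881699/111923599490898 ≈ 0.00074800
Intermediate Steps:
M(j) = -99
q = 40736/365069 (q = 40736*(1/365069) = 40736/365069 ≈ 0.11158)
q/(-14046) + M(59 + 129)/Y(L) = (40736/365069)/(-14046) - 99/(598*(-219)) = (40736/365069)*(-1/14046) - 99/(-130962) = -20368/2563879587 - 99*(-1/130962) = -20368/2563879587 + 33/43654 = 83718881699/111923599490898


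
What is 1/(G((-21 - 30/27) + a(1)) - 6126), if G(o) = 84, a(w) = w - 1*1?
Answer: -1/6042 ≈ -0.00016551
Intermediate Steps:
a(w) = -1 + w (a(w) = w - 1 = -1 + w)
1/(G((-21 - 30/27) + a(1)) - 6126) = 1/(84 - 6126) = 1/(-6042) = -1/6042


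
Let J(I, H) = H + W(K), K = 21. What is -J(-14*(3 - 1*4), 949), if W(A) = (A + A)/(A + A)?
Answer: -950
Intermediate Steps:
W(A) = 1 (W(A) = (2*A)/((2*A)) = (2*A)*(1/(2*A)) = 1)
J(I, H) = 1 + H (J(I, H) = H + 1 = 1 + H)
-J(-14*(3 - 1*4), 949) = -(1 + 949) = -1*950 = -950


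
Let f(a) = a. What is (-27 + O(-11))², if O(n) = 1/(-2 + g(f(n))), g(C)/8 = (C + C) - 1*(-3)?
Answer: 17297281/23716 ≈ 729.35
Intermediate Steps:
g(C) = 24 + 16*C (g(C) = 8*((C + C) - 1*(-3)) = 8*(2*C + 3) = 8*(3 + 2*C) = 24 + 16*C)
O(n) = 1/(22 + 16*n) (O(n) = 1/(-2 + (24 + 16*n)) = 1/(22 + 16*n))
(-27 + O(-11))² = (-27 + 1/(2*(11 + 8*(-11))))² = (-27 + 1/(2*(11 - 88)))² = (-27 + (½)/(-77))² = (-27 + (½)*(-1/77))² = (-27 - 1/154)² = (-4159/154)² = 17297281/23716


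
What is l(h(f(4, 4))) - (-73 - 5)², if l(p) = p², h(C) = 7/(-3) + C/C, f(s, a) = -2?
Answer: -54740/9 ≈ -6082.2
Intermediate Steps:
h(C) = -4/3 (h(C) = 7*(-⅓) + 1 = -7/3 + 1 = -4/3)
l(h(f(4, 4))) - (-73 - 5)² = (-4/3)² - (-73 - 5)² = 16/9 - 1*(-78)² = 16/9 - 1*6084 = 16/9 - 6084 = -54740/9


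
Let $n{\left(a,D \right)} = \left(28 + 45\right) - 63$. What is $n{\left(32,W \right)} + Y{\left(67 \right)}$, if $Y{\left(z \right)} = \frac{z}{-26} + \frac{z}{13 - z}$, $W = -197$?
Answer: $\frac{2170}{351} \approx 6.1823$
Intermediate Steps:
$Y{\left(z \right)} = - \frac{z}{26} + \frac{z}{13 - z}$ ($Y{\left(z \right)} = z \left(- \frac{1}{26}\right) + \frac{z}{13 - z} = - \frac{z}{26} + \frac{z}{13 - z}$)
$n{\left(a,D \right)} = 10$ ($n{\left(a,D \right)} = 73 - 63 = 10$)
$n{\left(32,W \right)} + Y{\left(67 \right)} = 10 - \frac{67 \left(13 + 67\right)}{-338 + 26 \cdot 67} = 10 - 67 \frac{1}{-338 + 1742} \cdot 80 = 10 - 67 \cdot \frac{1}{1404} \cdot 80 = 10 - \frac{1340}{351} = \frac{2170}{351}$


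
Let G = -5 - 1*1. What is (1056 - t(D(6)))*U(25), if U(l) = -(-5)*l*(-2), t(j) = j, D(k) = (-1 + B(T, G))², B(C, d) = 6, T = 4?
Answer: -257750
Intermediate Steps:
G = -6 (G = -5 - 1 = -6)
D(k) = 25 (D(k) = (-1 + 6)² = 5² = 25)
U(l) = -10*l (U(l) = (5*l)*(-2) = -10*l)
(1056 - t(D(6)))*U(25) = (1056 - 1*25)*(-10*25) = (1056 - 25)*(-250) = 1031*(-250) = -257750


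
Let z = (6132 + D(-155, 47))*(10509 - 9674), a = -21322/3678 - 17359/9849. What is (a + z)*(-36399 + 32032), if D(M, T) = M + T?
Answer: -44206418940350150/2012479 ≈ -2.1966e+10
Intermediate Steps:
a = -15213710/2012479 (a = -21322*1/3678 - 17359*1/9849 = -10661/1839 - 17359/9849 = -15213710/2012479 ≈ -7.5597)
z = 5030040 (z = (6132 + (-155 + 47))*(10509 - 9674) = (6132 - 108)*835 = 6024*835 = 5030040)
(a + z)*(-36399 + 32032) = (-15213710/2012479 + 5030040)*(-36399 + 32032) = (10122834655450/2012479)*(-4367) = -44206418940350150/2012479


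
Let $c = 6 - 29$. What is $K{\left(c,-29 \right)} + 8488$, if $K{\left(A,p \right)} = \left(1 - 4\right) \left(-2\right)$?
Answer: $8494$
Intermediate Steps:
$c = -23$ ($c = 6 - 29 = -23$)
$K{\left(A,p \right)} = 6$ ($K{\left(A,p \right)} = \left(-3\right) \left(-2\right) = 6$)
$K{\left(c,-29 \right)} + 8488 = 6 + 8488 = 8494$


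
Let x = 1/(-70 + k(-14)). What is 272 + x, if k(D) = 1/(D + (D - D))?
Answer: 266818/981 ≈ 271.99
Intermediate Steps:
k(D) = 1/D (k(D) = 1/(D + 0) = 1/D)
x = -14/981 (x = 1/(-70 + 1/(-14)) = 1/(-70 - 1/14) = 1/(-981/14) = -14/981 ≈ -0.014271)
272 + x = 272 - 14/981 = 266818/981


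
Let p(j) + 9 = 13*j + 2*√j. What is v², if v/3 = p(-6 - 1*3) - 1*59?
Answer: 307701 - 19980*I ≈ 3.077e+5 - 19980.0*I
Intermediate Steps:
p(j) = -9 + 2*√j + 13*j (p(j) = -9 + (13*j + 2*√j) = -9 + (2*√j + 13*j) = -9 + 2*√j + 13*j)
v = -555 + 18*I (v = 3*((-9 + 2*√(-6 - 1*3) + 13*(-6 - 1*3)) - 1*59) = 3*((-9 + 2*√(-6 - 3) + 13*(-6 - 3)) - 59) = 3*((-9 + 2*√(-9) + 13*(-9)) - 59) = 3*((-9 + 2*(3*I) - 117) - 59) = 3*((-9 + 6*I - 117) - 59) = 3*((-126 + 6*I) - 59) = 3*(-185 + 6*I) = -555 + 18*I ≈ -555.0 + 18.0*I)
v² = (-555 + 18*I)²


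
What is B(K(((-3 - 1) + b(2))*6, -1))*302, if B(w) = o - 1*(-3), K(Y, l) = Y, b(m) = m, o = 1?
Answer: 1208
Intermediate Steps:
B(w) = 4 (B(w) = 1 - 1*(-3) = 1 + 3 = 4)
B(K(((-3 - 1) + b(2))*6, -1))*302 = 4*302 = 1208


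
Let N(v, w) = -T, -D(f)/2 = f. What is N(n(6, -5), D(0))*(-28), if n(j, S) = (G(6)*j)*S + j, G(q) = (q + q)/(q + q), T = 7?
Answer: 196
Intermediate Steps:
D(f) = -2*f
G(q) = 1 (G(q) = (2*q)/((2*q)) = (2*q)*(1/(2*q)) = 1)
n(j, S) = j + S*j (n(j, S) = (1*j)*S + j = j*S + j = S*j + j = j + S*j)
N(v, w) = -7 (N(v, w) = -1*7 = -7)
N(n(6, -5), D(0))*(-28) = -7*(-28) = 196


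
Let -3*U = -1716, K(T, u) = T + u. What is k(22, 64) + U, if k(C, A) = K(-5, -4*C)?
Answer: 479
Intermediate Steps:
k(C, A) = -5 - 4*C
U = 572 (U = -1/3*(-1716) = 572)
k(22, 64) + U = (-5 - 4*22) + 572 = (-5 - 88) + 572 = -93 + 572 = 479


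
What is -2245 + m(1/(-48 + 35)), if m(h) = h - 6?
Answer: -29264/13 ≈ -2251.1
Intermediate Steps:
m(h) = -6 + h
-2245 + m(1/(-48 + 35)) = -2245 + (-6 + 1/(-48 + 35)) = -2245 + (-6 + 1/(-13)) = -2245 + (-6 - 1/13) = -2245 - 79/13 = -29264/13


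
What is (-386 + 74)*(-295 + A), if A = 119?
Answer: 54912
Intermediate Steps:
(-386 + 74)*(-295 + A) = (-386 + 74)*(-295 + 119) = -312*(-176) = 54912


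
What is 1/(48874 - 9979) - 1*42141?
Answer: -1639074194/38895 ≈ -42141.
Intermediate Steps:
1/(48874 - 9979) - 1*42141 = 1/38895 - 42141 = -1639074194/38895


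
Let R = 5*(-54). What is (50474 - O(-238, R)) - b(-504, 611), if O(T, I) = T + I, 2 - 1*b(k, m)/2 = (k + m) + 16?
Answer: 51224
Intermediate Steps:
b(k, m) = -28 - 2*k - 2*m (b(k, m) = 4 - 2*((k + m) + 16) = 4 - 2*(16 + k + m) = 4 + (-32 - 2*k - 2*m) = -28 - 2*k - 2*m)
R = -270
O(T, I) = I + T
(50474 - O(-238, R)) - b(-504, 611) = (50474 - (-270 - 238)) - (-28 - 2*(-504) - 2*611) = (50474 - 1*(-508)) - (-28 + 1008 - 1222) = (50474 + 508) - 1*(-242) = 50982 + 242 = 51224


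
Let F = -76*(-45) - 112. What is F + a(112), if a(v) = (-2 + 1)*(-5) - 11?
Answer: 3302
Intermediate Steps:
F = 3308 (F = 3420 - 112 = 3308)
a(v) = -6 (a(v) = -1*(-5) - 11 = 5 - 11 = -6)
F + a(112) = 3308 - 6 = 3302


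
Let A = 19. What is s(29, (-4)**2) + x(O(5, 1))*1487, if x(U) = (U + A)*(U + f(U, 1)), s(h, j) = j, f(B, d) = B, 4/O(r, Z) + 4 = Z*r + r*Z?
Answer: 351076/9 ≈ 39008.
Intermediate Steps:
O(r, Z) = 4/(-4 + 2*Z*r) (O(r, Z) = 4/(-4 + (Z*r + r*Z)) = 4/(-4 + (Z*r + Z*r)) = 4/(-4 + 2*Z*r))
x(U) = 2*U*(19 + U) (x(U) = (U + 19)*(U + U) = (19 + U)*(2*U) = 2*U*(19 + U))
s(29, (-4)**2) + x(O(5, 1))*1487 = (-4)**2 + (2*(2/(-2 + 1*5))*(19 + 2/(-2 + 1*5)))*1487 = 16 + (2*(2/(-2 + 5))*(19 + 2/(-2 + 5)))*1487 = 16 + (2*(2/3)*(19 + 2/3))*1487 = 16 + (2*(2/3)*(59/3))*1487 = 16 + (236/9)*1487 = 16 + 350932/9 = 351076/9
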